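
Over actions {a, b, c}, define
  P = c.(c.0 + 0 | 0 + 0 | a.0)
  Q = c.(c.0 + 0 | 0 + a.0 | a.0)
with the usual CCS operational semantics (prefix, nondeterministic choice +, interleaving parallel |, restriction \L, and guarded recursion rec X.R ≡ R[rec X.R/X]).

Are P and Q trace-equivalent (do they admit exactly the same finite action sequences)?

LTS(P): 4 reachable states
  p0 = c.(c.0 + 0 | 0 + 0 | a.0) → ··c··> p1
  p1 = c.0 + 0 | 0 + 0 | a.0 → ··a··> p2, ··c··> p3
  p2 = 0 | 0 → ·
  p3 = 0 → ·
LTS(Q): 6 reachable states
  q0 = c.(c.0 + 0 | 0 + a.0 | a.0) → ··c··> q1
  q1 = c.0 + 0 | 0 + a.0 | a.0 → ··a··> q2, ··a··> q3, ··c··> q4
  q2 = 0 | a.0 → ··a··> q5
  q3 = a.0 | 0 → ··a··> q5
  q4 = 0 → ·
  q5 = 0 | 0 → ·
Run σ = ⟨caa⟩ on Q: start {q0}
  after c @ step 1: {q1}
  after a @ step 2: {q2, q3}
  after a @ step 3: {q5}
  Q completes σ.
Run σ = ⟨caa⟩ on P: start {p0}
  after c @ step 1: {p1}
  after a @ step 2: {p2}
  after a @ step 3: no successor for P

trace-distinct — witness ⟨caa⟩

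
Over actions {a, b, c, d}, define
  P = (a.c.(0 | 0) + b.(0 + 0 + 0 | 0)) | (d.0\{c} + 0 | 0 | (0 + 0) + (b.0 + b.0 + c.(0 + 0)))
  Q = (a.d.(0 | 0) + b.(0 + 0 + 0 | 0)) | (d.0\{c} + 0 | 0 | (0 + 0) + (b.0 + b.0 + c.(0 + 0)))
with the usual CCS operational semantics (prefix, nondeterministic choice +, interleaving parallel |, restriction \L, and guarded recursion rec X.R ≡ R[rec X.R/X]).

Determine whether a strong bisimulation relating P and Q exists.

P ≁ Q

Reachable graph of P (16 states):
  u0 = (a.c.(0 | 0) + b.(0 + 0 + 0 | 0)) | (d.0\{c} + 0 | 0 | (0 + 0) + (b.0 + b.0 + c.(0 + 0))) has moves ··a··> u1, ··b··> u2, ··b··> u3, ··c··> u4, ··d··> u5
  u1 = c.(0 | 0) | (d.0\{c} + 0 | 0 | (0 + 0) + (b.0 + b.0 + c.(0 + 0))) has moves ··b··> u6, ··c··> u7, ··c··> u8, ··d··> u9
  u2 = (0 + 0 + 0 | 0) | (d.0\{c} + 0 | 0 | (0 + 0) + (b.0 + b.0 + c.(0 + 0))) has moves ··b··> u10, ··c··> u11, ··d··> u12
  u3 = (a.c.(0 | 0) + b.(0 + 0 + 0 | 0)) | 0 has moves ··a··> u6, ··b··> u10
  u4 = (a.c.(0 | 0) + b.(0 + 0 + 0 | 0)) | (0 + 0) has moves ··a··> u8, ··b··> u11
  u5 = (a.c.(0 | 0) + b.(0 + 0 + 0 | 0)) | 0\{c} has moves ··a··> u9, ··b··> u12
  u6 = c.(0 | 0) | 0 has moves ··c··> u13
  u7 = 0 | 0 | (d.0\{c} + 0 | 0 | (0 + 0) + (b.0 + b.0 + c.(0 + 0))) has moves ··b··> u13, ··c··> u14, ··d··> u15
  u8 = c.(0 | 0) | (0 + 0) has moves ··c··> u14
  u9 = c.(0 | 0) | 0\{c} has moves ··c··> u15
  u10 = (0 + 0 + 0 | 0) | 0 has moves (no moves)
  u11 = (0 + 0 + 0 | 0) | (0 + 0) has moves (no moves)
  u12 = (0 + 0 + 0 | 0) | 0\{c} has moves (no moves)
  u13 = 0 | 0 | 0 has moves (no moves)
  u14 = 0 | 0 | (0 + 0) has moves (no moves)
  u15 = 0 | 0 | 0\{c} has moves (no moves)
Reachable graph of Q (16 states):
  v0 = (a.d.(0 | 0) + b.(0 + 0 + 0 | 0)) | (d.0\{c} + 0 | 0 | (0 + 0) + (b.0 + b.0 + c.(0 + 0))) has moves ··a··> v1, ··b··> v2, ··b··> v3, ··c··> v4, ··d··> v5
  v1 = d.(0 | 0) | (d.0\{c} + 0 | 0 | (0 + 0) + (b.0 + b.0 + c.(0 + 0))) has moves ··b··> v6, ··c··> v7, ··d··> v8, ··d··> v9
  v2 = (0 + 0 + 0 | 0) | (d.0\{c} + 0 | 0 | (0 + 0) + (b.0 + b.0 + c.(0 + 0))) has moves ··b··> v10, ··c··> v11, ··d··> v12
  v3 = (a.d.(0 | 0) + b.(0 + 0 + 0 | 0)) | 0 has moves ··a··> v6, ··b··> v10
  v4 = (a.d.(0 | 0) + b.(0 + 0 + 0 | 0)) | (0 + 0) has moves ··a··> v7, ··b··> v11
  v5 = (a.d.(0 | 0) + b.(0 + 0 + 0 | 0)) | 0\{c} has moves ··a··> v9, ··b··> v12
  v6 = d.(0 | 0) | 0 has moves ··d··> v13
  v7 = d.(0 | 0) | (0 + 0) has moves ··d··> v14
  v8 = 0 | 0 | (d.0\{c} + 0 | 0 | (0 + 0) + (b.0 + b.0 + c.(0 + 0))) has moves ··b··> v13, ··c··> v14, ··d··> v15
  v9 = d.(0 | 0) | 0\{c} has moves ··d··> v15
  v10 = (0 + 0 + 0 | 0) | 0 has moves (no moves)
  v11 = (0 + 0 + 0 | 0) | (0 + 0) has moves (no moves)
  v12 = (0 + 0 + 0 | 0) | 0\{c} has moves (no moves)
  v13 = 0 | 0 | 0 has moves (no moves)
  v14 = 0 | 0 | (0 + 0) has moves (no moves)
  v15 = 0 | 0 | 0\{c} has moves (no moves)
Partition-refinement fixed point:
  B0 = {u0}
  B1 = {u1}
  B2 = {u2, u7, v2, v8}
  B3 = {u10, u11, u12, u13, u14, u15, v10, v11, v12, v13, v14, v15}
  B4 = {u6, u8, u9}
  B5 = {u3, u4, u5}
  B6 = {v0}
  B7 = {v3, v4, v5}
  B8 = {v6, v7, v9}
  B9 = {v1}
u0 ∈ B0, v0 ∈ B6 → different blocks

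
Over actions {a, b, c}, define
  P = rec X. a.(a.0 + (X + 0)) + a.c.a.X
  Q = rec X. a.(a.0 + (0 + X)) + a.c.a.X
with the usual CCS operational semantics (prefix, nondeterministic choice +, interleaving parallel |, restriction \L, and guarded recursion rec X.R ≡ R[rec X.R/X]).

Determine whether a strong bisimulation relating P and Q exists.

LTS(P): 5 reachable states
  p0 = rec X. a.(a.0 + (X + 0)) + a.c.a.X :: =a=> p1, =a=> p2
  p1 = a.0 + ((rec X. a.(a.0 + (X + 0)) + a.c.a.X) + 0) :: =a=> p1, =a=> p2, =a=> p3
  p2 = c.a.(rec X. a.(a.0 + (X + 0)) + a.c.a.X) :: =c=> p4
  p3 = 0 :: ·
  p4 = a.(rec X. a.(a.0 + (X + 0)) + a.c.a.X) :: =a=> p0
LTS(Q): 5 reachable states
  q0 = rec X. a.(a.0 + (0 + X)) + a.c.a.X :: =a=> q1, =a=> q2
  q1 = a.0 + (0 + (rec X. a.(a.0 + (0 + X)) + a.c.a.X)) :: =a=> q1, =a=> q2, =a=> q3
  q2 = c.a.(rec X. a.(a.0 + (0 + X)) + a.c.a.X) :: =c=> q4
  q3 = 0 :: ·
  q4 = a.(rec X. a.(a.0 + (0 + X)) + a.c.a.X) :: =a=> q0
Bisimilarity quotient blocks:
  B0 = {p0, q0}
  B1 = {p2, q2}
  B2 = {p4, q4}
  B3 = {p1, q1}
  B4 = {p3, q3}
p0 ∈ B0, q0 ∈ B0 → same block

bisimilar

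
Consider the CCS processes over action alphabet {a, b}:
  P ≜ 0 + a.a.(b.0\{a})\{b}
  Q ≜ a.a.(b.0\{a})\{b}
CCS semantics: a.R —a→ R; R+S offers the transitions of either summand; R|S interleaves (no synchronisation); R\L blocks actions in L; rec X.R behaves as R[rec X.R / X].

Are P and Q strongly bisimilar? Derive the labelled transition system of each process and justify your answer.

P ~ Q

P's transition system — 3 states:
  s0 = 0 + a.a.(b.0\{a})\{b} :: --a--▸ s1
  s1 = a.(b.0\{a})\{b} :: --a--▸ s2
  s2 = (b.0\{a})\{b} :: stopped
Q's transition system — 3 states:
  t0 = a.a.(b.0\{a})\{b} :: --a--▸ t1
  t1 = a.(b.0\{a})\{b} :: --a--▸ t2
  t2 = (b.0\{a})\{b} :: stopped
Coarsest stable partition (strong bisimilarity classes):
  B0 = {s0, t0}
  B1 = {s1, t1}
  B2 = {s2, t2}
s0 ∈ B0, t0 ∈ B0 → same block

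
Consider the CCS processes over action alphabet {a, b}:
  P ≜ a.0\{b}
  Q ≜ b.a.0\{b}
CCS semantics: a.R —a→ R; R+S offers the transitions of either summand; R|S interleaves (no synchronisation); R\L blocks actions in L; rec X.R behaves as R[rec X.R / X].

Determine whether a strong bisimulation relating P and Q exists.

P's transition system — 2 states:
  u0 = a.0\{b} | ··a··> u1
  u1 = 0\{b} | ∅
Q's transition system — 3 states:
  v0 = b.a.0\{b} | ··b··> v1
  v1 = a.0\{b} | ··a··> v2
  v2 = 0\{b} | ∅
Partition-refinement fixed point:
  B0 = {u0, v1}
  B1 = {u1, v2}
  B2 = {v0}
u0 ∈ B0, v0 ∈ B2 → different blocks

P ≁ Q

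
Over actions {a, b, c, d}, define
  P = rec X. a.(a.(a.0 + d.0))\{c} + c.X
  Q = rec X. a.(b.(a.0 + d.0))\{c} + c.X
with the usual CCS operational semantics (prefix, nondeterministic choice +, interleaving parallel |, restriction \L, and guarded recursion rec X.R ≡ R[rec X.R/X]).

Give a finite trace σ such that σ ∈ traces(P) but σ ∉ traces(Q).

aa

P's transition system — 4 states:
  p0 = rec X. a.(a.(a.0 + d.0))\{c} + c.X ⊢ --a--▸ p1, --c--▸ p0
  p1 = (a.(a.0 + d.0))\{c} ⊢ --a--▸ p2
  p2 = (a.0 + d.0)\{c} ⊢ --a--▸ p3, --d--▸ p3
  p3 = 0\{c} ⊢ ·
Q's transition system — 4 states:
  q0 = rec X. a.(b.(a.0 + d.0))\{c} + c.X ⊢ --a--▸ q1, --c--▸ q0
  q1 = (b.(a.0 + d.0))\{c} ⊢ --b--▸ q2
  q2 = (a.0 + d.0)\{c} ⊢ --a--▸ q3, --d--▸ q3
  q3 = 0\{c} ⊢ ·
Trace ⟨aa⟩ through P, begin at {p0}:
  step 1 (a): {p1}
  step 2 (a): {p2}
  ✓ P
Trace ⟨aa⟩ through Q, begin at {q0}:
  step 1 (a): {q1}
  step 2 (a): no successor for Q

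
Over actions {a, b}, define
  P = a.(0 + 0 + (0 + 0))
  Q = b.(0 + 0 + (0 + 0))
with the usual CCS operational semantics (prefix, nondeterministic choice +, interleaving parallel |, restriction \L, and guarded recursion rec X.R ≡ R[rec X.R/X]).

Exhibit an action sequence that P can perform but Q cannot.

Reachable graph of P (2 states):
  u0 = a.(0 + 0 + (0 + 0)) ⊢ --a--▸ u1
  u1 = 0 + 0 + (0 + 0) ⊢ stopped
Reachable graph of Q (2 states):
  v0 = b.(0 + 0 + (0 + 0)) ⊢ --b--▸ v1
  v1 = 0 + 0 + (0 + 0) ⊢ stopped
Executing a from P (initial set {u0}):
  step 1 (a): {u1}
  — P admits the full trace.
Executing a from Q (initial set {v0}):
  step 1 (a): ∅  — Q cannot continue

a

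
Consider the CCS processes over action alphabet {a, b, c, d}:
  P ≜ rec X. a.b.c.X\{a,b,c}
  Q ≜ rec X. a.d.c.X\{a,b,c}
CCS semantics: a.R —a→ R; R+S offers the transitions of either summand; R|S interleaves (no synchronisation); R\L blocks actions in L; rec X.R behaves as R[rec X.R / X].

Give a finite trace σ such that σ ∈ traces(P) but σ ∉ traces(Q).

ab

LTS(P): 4 reachable states
  s0 = rec X. a.b.c.X\{a,b,c} has moves —a→ s1
  s1 = b.c.(rec X. a.b.c.X\{a,b,c})\{a,b,c} has moves —b→ s2
  s2 = c.(rec X. a.b.c.X\{a,b,c})\{a,b,c} has moves —c→ s3
  s3 = (rec X. a.b.c.X\{a,b,c})\{a,b,c} has moves ∅
LTS(Q): 4 reachable states
  t0 = rec X. a.d.c.X\{a,b,c} has moves —a→ t1
  t1 = d.c.(rec X. a.d.c.X\{a,b,c})\{a,b,c} has moves —d→ t2
  t2 = c.(rec X. a.d.c.X\{a,b,c})\{a,b,c} has moves —c→ t3
  t3 = (rec X. a.d.c.X\{a,b,c})\{a,b,c} has moves ∅
Executing ab from P (initial set {s0}):
  step 1 (a): {s1}
  step 2 (b): {s2}
  P completes σ.
Executing ab from Q (initial set {t0}):
  step 1 (a): {t1}
  step 2 (b): ∅ (Q stuck)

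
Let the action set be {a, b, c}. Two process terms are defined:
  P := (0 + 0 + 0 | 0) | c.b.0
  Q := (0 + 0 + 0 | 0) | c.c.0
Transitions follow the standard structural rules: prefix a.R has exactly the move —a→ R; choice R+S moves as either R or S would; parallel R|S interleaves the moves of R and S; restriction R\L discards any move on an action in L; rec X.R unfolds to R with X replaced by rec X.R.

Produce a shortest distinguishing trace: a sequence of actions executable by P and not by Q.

Reachable graph of P (3 states):
  m0 = (0 + 0 + 0 | 0) | c.b.0 | --c--▸ m1
  m1 = (0 + 0 + 0 | 0) | b.0 | --b--▸ m2
  m2 = (0 + 0 + 0 | 0) | 0 | (no moves)
Reachable graph of Q (3 states):
  n0 = (0 + 0 + 0 | 0) | c.c.0 | --c--▸ n1
  n1 = (0 + 0 + 0 | 0) | c.0 | --c--▸ n2
  n2 = (0 + 0 + 0 | 0) | 0 | (no moves)
Run σ = ⟨cb⟩ on P: start {m0}
  after c @ step 1: {m1}
  after b @ step 2: {m2}
  — P admits the full trace.
Run σ = ⟨cb⟩ on Q: start {n0}
  after c @ step 1: {n1}
  after b @ step 2: ∅  — Q cannot continue

cb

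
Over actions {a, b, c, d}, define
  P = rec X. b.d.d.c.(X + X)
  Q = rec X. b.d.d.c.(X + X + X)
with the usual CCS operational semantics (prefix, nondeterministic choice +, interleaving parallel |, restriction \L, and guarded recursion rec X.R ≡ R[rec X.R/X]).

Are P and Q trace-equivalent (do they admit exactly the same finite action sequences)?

traces(P) = traces(Q)

Reachable graph of P (5 states):
  u0 = rec X. b.d.d.c.(X + X) has moves --b--▸ u1
  u1 = d.d.c.((rec X. b.d.d.c.(X + X)) + (rec X. b.d.d.c.(X + X))) has moves --d--▸ u2
  u2 = d.c.((rec X. b.d.d.c.(X + X)) + (rec X. b.d.d.c.(X + X))) has moves --d--▸ u3
  u3 = c.((rec X. b.d.d.c.(X + X)) + (rec X. b.d.d.c.(X + X))) has moves --c--▸ u4
  u4 = (rec X. b.d.d.c.(X + X)) + (rec X. b.d.d.c.(X + X)) has moves --b--▸ u1
Reachable graph of Q (5 states):
  v0 = rec X. b.d.d.c.(X + X + X) has moves --b--▸ v1
  v1 = d.d.c.((rec X. b.d.d.c.(X + X + X)) + (rec X. b.d.d.c.(X + X + X)) + (rec X. b.d.d.c.(X + X + X))) has moves --d--▸ v2
  v2 = d.c.((rec X. b.d.d.c.(X + X + X)) + (rec X. b.d.d.c.(X + X + X)) + (rec X. b.d.d.c.(X + X + X))) has moves --d--▸ v3
  v3 = c.((rec X. b.d.d.c.(X + X + X)) + (rec X. b.d.d.c.(X + X + X)) + (rec X. b.d.d.c.(X + X + X))) has moves --c--▸ v4
  v4 = (rec X. b.d.d.c.(X + X + X)) + (rec X. b.d.d.c.(X + X + X)) + (rec X. b.d.d.c.(X + X + X)) has moves --b--▸ v1
Partition-refinement fixed point:
  B0 = {u0, u4, v0, v4}
  B1 = {u1, v1}
  B2 = {u2, v2}
  B3 = {u3, v3}
u0 ∈ B0, v0 ∈ B0 → same block
Bisimilar ⇒ trace-equivalent.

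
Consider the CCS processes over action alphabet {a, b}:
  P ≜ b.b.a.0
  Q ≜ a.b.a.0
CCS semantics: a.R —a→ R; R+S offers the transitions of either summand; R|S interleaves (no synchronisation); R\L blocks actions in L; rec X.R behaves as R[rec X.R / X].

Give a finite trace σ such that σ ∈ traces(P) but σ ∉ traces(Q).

b

P's transition system — 4 states:
  u0 = b.b.a.0 ⊢ —b→ u1
  u1 = b.a.0 ⊢ —b→ u2
  u2 = a.0 ⊢ —a→ u3
  u3 = 0 ⊢ (no moves)
Q's transition system — 4 states:
  v0 = a.b.a.0 ⊢ —a→ v1
  v1 = b.a.0 ⊢ —b→ v2
  v2 = a.0 ⊢ —a→ v3
  v3 = 0 ⊢ (no moves)
Run σ = ⟨b⟩ on P: start {u0}
  after b @ step 1: {u1}
  — P admits the full trace.
Run σ = ⟨b⟩ on Q: start {v0}
  after b @ step 1: ∅  — Q cannot continue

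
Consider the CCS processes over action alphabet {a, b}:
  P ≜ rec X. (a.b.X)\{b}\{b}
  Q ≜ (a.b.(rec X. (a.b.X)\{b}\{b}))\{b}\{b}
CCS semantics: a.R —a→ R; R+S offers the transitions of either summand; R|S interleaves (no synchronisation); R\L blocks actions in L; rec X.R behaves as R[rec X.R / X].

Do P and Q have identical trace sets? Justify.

P's transition system — 2 states:
  s0 = rec X. (a.b.X)\{b}\{b} :: --a--▸ s1
  s1 = (b.(rec X. (a.b.X)\{b}\{b}))\{b}\{b} :: stopped
Q's transition system — 2 states:
  t0 = (a.b.(rec X. (a.b.X)\{b}\{b}))\{b}\{b} :: --a--▸ t1
  t1 = (b.(rec X. (a.b.X)\{b}\{b}))\{b}\{b} :: stopped
Bisimilarity quotient blocks:
  B0 = {s0, t0}
  B1 = {s1, t1}
s0 ∈ B0, t0 ∈ B0 → same block
Bisimilar ⇒ trace-equivalent.

YES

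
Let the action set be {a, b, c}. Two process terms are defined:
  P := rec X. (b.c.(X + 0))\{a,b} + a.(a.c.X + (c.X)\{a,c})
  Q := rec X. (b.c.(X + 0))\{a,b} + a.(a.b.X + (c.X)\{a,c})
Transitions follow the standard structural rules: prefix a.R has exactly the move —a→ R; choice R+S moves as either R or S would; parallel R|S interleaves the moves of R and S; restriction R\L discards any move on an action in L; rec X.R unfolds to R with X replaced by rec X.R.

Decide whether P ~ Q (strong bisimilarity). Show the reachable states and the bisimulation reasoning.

Reachable graph of P (3 states):
  u0 = rec X. (b.c.(X + 0))\{a,b} + a.(a.c.X + (c.X)\{a,c}) ⊢ -a-> u1
  u1 = a.c.(rec X. (b.c.(X + 0))\{a,b} + a.(a.c.X + (c.X)\{a,c})) + (c.(rec X. (b.c.(X + 0))\{a,b} + a.(a.c.X + (c.X)\{a,c})))\{a,c} ⊢ -a-> u2
  u2 = c.(rec X. (b.c.(X + 0))\{a,b} + a.(a.c.X + (c.X)\{a,c})) ⊢ -c-> u0
Reachable graph of Q (3 states):
  v0 = rec X. (b.c.(X + 0))\{a,b} + a.(a.b.X + (c.X)\{a,c}) ⊢ -a-> v1
  v1 = a.b.(rec X. (b.c.(X + 0))\{a,b} + a.(a.b.X + (c.X)\{a,c})) + (c.(rec X. (b.c.(X + 0))\{a,b} + a.(a.b.X + (c.X)\{a,c})))\{a,c} ⊢ -a-> v2
  v2 = b.(rec X. (b.c.(X + 0))\{a,b} + a.(a.b.X + (c.X)\{a,c})) ⊢ -b-> v0
Bisimilarity quotient blocks:
  B0 = {u0}
  B1 = {u1}
  B2 = {u2}
  B3 = {v0}
  B4 = {v1}
  B5 = {v2}
u0 ∈ B0, v0 ∈ B3 → different blocks

not bisimilar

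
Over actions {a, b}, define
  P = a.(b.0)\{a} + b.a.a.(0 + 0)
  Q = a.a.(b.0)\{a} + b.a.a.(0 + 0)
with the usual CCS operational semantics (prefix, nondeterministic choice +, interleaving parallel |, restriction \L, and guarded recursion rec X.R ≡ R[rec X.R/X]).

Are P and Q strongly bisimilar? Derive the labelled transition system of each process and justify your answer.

Reachable graph of P (6 states):
  p0 = a.(b.0)\{a} + b.a.a.(0 + 0) | —a→ p1, —b→ p2
  p1 = (b.0)\{a} | —b→ p3
  p2 = a.a.(0 + 0) | —a→ p4
  p3 = 0\{a} | ·
  p4 = a.(0 + 0) | —a→ p5
  p5 = 0 + 0 | ·
Reachable graph of Q (7 states):
  q0 = a.a.(b.0)\{a} + b.a.a.(0 + 0) | —a→ q1, —b→ q2
  q1 = a.(b.0)\{a} | —a→ q3
  q2 = a.a.(0 + 0) | —a→ q4
  q3 = (b.0)\{a} | —b→ q5
  q4 = a.(0 + 0) | —a→ q6
  q5 = 0\{a} | ·
  q6 = 0 + 0 | ·
Partition-refinement fixed point:
  B0 = {p0}
  B1 = {p2, q2}
  B2 = {p4, q4}
  B3 = {p3, p5, q5, q6}
  B4 = {p1, q3}
  B5 = {q0}
  B6 = {q1}
p0 ∈ B0, q0 ∈ B5 → different blocks

P ≁ Q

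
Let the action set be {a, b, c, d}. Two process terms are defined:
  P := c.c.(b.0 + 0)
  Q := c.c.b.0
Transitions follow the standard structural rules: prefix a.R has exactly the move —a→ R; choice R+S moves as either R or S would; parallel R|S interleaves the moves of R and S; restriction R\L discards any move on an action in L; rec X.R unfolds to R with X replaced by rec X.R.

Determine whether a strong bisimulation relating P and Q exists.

P's transition system — 4 states:
  p0 = c.c.(b.0 + 0) | --c--▸ p1
  p1 = c.(b.0 + 0) | --c--▸ p2
  p2 = b.0 + 0 | --b--▸ p3
  p3 = 0 | stopped
Q's transition system — 4 states:
  q0 = c.c.b.0 | --c--▸ q1
  q1 = c.b.0 | --c--▸ q2
  q2 = b.0 | --b--▸ q3
  q3 = 0 | stopped
Coarsest stable partition (strong bisimilarity classes):
  B0 = {p0, q0}
  B1 = {p1, q1}
  B2 = {p2, q2}
  B3 = {p3, q3}
p0 ∈ B0, q0 ∈ B0 → same block

P ~ Q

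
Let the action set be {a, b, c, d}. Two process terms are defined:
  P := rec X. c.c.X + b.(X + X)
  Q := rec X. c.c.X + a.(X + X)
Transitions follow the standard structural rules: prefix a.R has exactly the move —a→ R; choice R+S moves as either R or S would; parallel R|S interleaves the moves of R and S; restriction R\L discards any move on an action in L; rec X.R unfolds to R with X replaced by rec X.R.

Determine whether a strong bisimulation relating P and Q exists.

not bisimilar

P's transition system — 3 states:
  m0 = rec X. c.c.X + b.(X + X) has moves =b=> m1, =c=> m2
  m1 = (rec X. c.c.X + b.(X + X)) + (rec X. c.c.X + b.(X + X)) has moves =b=> m1, =c=> m2
  m2 = c.(rec X. c.c.X + b.(X + X)) has moves =c=> m0
Q's transition system — 3 states:
  n0 = rec X. c.c.X + a.(X + X) has moves =a=> n1, =c=> n2
  n1 = (rec X. c.c.X + a.(X + X)) + (rec X. c.c.X + a.(X + X)) has moves =a=> n1, =c=> n2
  n2 = c.(rec X. c.c.X + a.(X + X)) has moves =c=> n0
Coarsest stable partition (strong bisimilarity classes):
  B0 = {m0, m1}
  B1 = {m2}
  B2 = {n0, n1}
  B3 = {n2}
m0 ∈ B0, n0 ∈ B2 → different blocks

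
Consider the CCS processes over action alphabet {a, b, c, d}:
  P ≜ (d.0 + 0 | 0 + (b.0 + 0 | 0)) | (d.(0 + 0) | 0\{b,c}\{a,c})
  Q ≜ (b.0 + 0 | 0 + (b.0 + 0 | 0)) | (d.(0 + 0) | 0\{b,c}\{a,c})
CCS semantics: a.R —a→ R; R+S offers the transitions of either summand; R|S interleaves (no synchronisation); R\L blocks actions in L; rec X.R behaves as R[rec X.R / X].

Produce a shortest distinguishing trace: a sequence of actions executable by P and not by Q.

Reachable graph of P (4 states):
  m0 = (d.0 + 0 | 0 + (b.0 + 0 | 0)) | (d.(0 + 0) | 0\{b,c}\{a,c}) has moves —b→ m1, —d→ m1, —d→ m2
  m1 = 0 | (d.(0 + 0) | 0\{b,c}\{a,c}) has moves —d→ m3
  m2 = (d.0 + 0 | 0 + (b.0 + 0 | 0)) | ((0 + 0) | 0\{b,c}\{a,c}) has moves —b→ m3, —d→ m3
  m3 = 0 | ((0 + 0) | 0\{b,c}\{a,c}) has moves deadlocked
Reachable graph of Q (4 states):
  n0 = (b.0 + 0 | 0 + (b.0 + 0 | 0)) | (d.(0 + 0) | 0\{b,c}\{a,c}) has moves —b→ n1, —d→ n2
  n1 = 0 | (d.(0 + 0) | 0\{b,c}\{a,c}) has moves —d→ n3
  n2 = (b.0 + 0 | 0 + (b.0 + 0 | 0)) | ((0 + 0) | 0\{b,c}\{a,c}) has moves —b→ n3
  n3 = 0 | ((0 + 0) | 0\{b,c}\{a,c}) has moves deadlocked
Trace ⟨dd⟩ through P, begin at {m0}:
  [1] d ⇒ {m1, m2}
  [2] d ⇒ {m3}
  P completes σ.
Trace ⟨dd⟩ through Q, begin at {n0}:
  [1] d ⇒ {n2}
  [2] d ⇒ ∅  — Q cannot continue

dd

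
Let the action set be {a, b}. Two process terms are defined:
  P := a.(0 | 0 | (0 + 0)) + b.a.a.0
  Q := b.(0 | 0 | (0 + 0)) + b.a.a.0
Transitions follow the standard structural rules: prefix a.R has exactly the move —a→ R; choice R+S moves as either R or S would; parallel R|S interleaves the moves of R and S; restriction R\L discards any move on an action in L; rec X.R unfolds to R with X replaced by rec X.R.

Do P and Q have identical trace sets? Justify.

LTS(P): 5 reachable states
  p0 = a.(0 | 0 | (0 + 0)) + b.a.a.0 → --a--▸ p1, --b--▸ p2
  p1 = 0 | 0 | (0 + 0) → ∅
  p2 = a.a.0 → --a--▸ p3
  p3 = a.0 → --a--▸ p4
  p4 = 0 → ∅
LTS(Q): 5 reachable states
  q0 = b.(0 | 0 | (0 + 0)) + b.a.a.0 → --b--▸ q1, --b--▸ q2
  q1 = 0 | 0 | (0 + 0) → ∅
  q2 = a.a.0 → --a--▸ q3
  q3 = a.0 → --a--▸ q4
  q4 = 0 → ∅
Executing a from P (initial set {p0}):
  [1] a ⇒ {p1}
  ✓ P
Executing a from Q (initial set {q0}):
  [1] a ⇒ ∅ (Q stuck)

trace-distinct — witness ⟨a⟩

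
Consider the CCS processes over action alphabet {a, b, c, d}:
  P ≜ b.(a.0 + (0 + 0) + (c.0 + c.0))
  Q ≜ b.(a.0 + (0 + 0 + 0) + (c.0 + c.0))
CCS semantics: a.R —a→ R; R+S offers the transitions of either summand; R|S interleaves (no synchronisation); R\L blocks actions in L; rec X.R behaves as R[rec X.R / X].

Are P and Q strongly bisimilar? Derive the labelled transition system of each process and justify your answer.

P's transition system — 3 states:
  s0 = b.(a.0 + (0 + 0) + (c.0 + c.0)) → ··b··> s1
  s1 = a.0 + (0 + 0) + (c.0 + c.0) → ··a··> s2, ··c··> s2
  s2 = 0 → stopped
Q's transition system — 3 states:
  t0 = b.(a.0 + (0 + 0 + 0) + (c.0 + c.0)) → ··b··> t1
  t1 = a.0 + (0 + 0 + 0) + (c.0 + c.0) → ··a··> t2, ··c··> t2
  t2 = 0 → stopped
Coarsest stable partition (strong bisimilarity classes):
  B0 = {s0, t0}
  B1 = {s1, t1}
  B2 = {s2, t2}
s0 ∈ B0, t0 ∈ B0 → same block

YES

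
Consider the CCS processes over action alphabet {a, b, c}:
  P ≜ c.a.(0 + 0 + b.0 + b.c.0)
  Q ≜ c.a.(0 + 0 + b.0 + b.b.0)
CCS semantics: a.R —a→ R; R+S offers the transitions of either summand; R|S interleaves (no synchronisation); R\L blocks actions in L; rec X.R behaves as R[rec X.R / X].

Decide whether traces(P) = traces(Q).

trace-distinct — witness ⟨cabc⟩

LTS(P): 5 reachable states
  m0 = c.a.(0 + 0 + b.0 + b.c.0) :: =c=> m1
  m1 = a.(0 + 0 + b.0 + b.c.0) :: =a=> m2
  m2 = 0 + 0 + b.0 + b.c.0 :: =b=> m3, =b=> m4
  m3 = 0 :: (no moves)
  m4 = c.0 :: =c=> m3
LTS(Q): 5 reachable states
  n0 = c.a.(0 + 0 + b.0 + b.b.0) :: =c=> n1
  n1 = a.(0 + 0 + b.0 + b.b.0) :: =a=> n2
  n2 = 0 + 0 + b.0 + b.b.0 :: =b=> n3, =b=> n4
  n3 = 0 :: (no moves)
  n4 = b.0 :: =b=> n3
Trace ⟨cabc⟩ through P, begin at {m0}:
  step 1 (c): {m1}
  step 2 (a): {m2}
  step 3 (b): {m3, m4}
  step 4 (c): {m3}
  P completes σ.
Trace ⟨cabc⟩ through Q, begin at {n0}:
  step 1 (c): {n1}
  step 2 (a): {n2}
  step 3 (b): {n3, n4}
  step 4 (c): no successor for Q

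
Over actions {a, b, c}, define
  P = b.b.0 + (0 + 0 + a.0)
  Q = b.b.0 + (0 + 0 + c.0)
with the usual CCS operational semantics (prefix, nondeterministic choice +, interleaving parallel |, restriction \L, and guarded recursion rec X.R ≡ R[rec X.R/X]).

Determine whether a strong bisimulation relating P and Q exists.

P's transition system — 3 states:
  u0 = b.b.0 + (0 + 0 + a.0) ⊢ --a--▸ u1, --b--▸ u2
  u1 = 0 ⊢ deadlocked
  u2 = b.0 ⊢ --b--▸ u1
Q's transition system — 3 states:
  v0 = b.b.0 + (0 + 0 + c.0) ⊢ --b--▸ v1, --c--▸ v2
  v1 = b.0 ⊢ --b--▸ v2
  v2 = 0 ⊢ deadlocked
Partition-refinement fixed point:
  B0 = {u0}
  B1 = {u1, v2}
  B2 = {u2, v1}
  B3 = {v0}
u0 ∈ B0, v0 ∈ B3 → different blocks

NO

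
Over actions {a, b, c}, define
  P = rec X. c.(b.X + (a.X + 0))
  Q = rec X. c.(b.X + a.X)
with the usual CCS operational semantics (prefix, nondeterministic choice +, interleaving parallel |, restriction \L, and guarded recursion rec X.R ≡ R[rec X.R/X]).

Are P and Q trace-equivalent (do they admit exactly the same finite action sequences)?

trace-equivalent

P's transition system — 2 states:
  p0 = rec X. c.(b.X + (a.X + 0)) | =c=> p1
  p1 = b.(rec X. c.(b.X + (a.X + 0))) + (a.(rec X. c.(b.X + (a.X + 0))) + 0) | =a=> p0, =b=> p0
Q's transition system — 2 states:
  q0 = rec X. c.(b.X + a.X) | =c=> q1
  q1 = b.(rec X. c.(b.X + a.X)) + a.(rec X. c.(b.X + a.X)) | =a=> q0, =b=> q0
Coarsest stable partition (strong bisimilarity classes):
  B0 = {p0, q0}
  B1 = {p1, q1}
p0 ∈ B0, q0 ∈ B0 → same block
Bisimilar ⇒ trace-equivalent.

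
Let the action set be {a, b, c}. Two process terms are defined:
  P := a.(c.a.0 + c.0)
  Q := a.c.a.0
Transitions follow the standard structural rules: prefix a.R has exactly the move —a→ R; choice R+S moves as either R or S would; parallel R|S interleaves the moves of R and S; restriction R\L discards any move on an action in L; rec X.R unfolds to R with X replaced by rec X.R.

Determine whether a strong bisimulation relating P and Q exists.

P's transition system — 4 states:
  m0 = a.(c.a.0 + c.0) → ··a··> m1
  m1 = c.a.0 + c.0 → ··c··> m2, ··c··> m3
  m2 = 0 → (no moves)
  m3 = a.0 → ··a··> m2
Q's transition system — 4 states:
  n0 = a.c.a.0 → ··a··> n1
  n1 = c.a.0 → ··c··> n2
  n2 = a.0 → ··a··> n3
  n3 = 0 → (no moves)
Bisimilarity quotient blocks:
  B0 = {m0}
  B1 = {m1}
  B2 = {m3, n2}
  B3 = {m2, n3}
  B4 = {n0}
  B5 = {n1}
m0 ∈ B0, n0 ∈ B4 → different blocks

not bisimilar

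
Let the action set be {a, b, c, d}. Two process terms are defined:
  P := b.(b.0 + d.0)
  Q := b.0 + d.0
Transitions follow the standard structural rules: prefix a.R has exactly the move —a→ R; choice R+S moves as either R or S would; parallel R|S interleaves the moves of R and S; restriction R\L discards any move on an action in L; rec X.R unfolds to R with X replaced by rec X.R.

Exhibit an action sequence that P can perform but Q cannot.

P's transition system — 3 states:
  u0 = b.(b.0 + d.0) ⊢ —b→ u1
  u1 = b.0 + d.0 ⊢ —b→ u2, —d→ u2
  u2 = 0 ⊢ stopped
Q's transition system — 2 states:
  v0 = b.0 + d.0 ⊢ —b→ v1, —d→ v1
  v1 = 0 ⊢ stopped
Trace ⟨bb⟩ through P, begin at {u0}:
  [1] b ⇒ {u1}
  [2] b ⇒ {u2}
  P completes σ.
Trace ⟨bb⟩ through Q, begin at {v0}:
  [1] b ⇒ {v1}
  [2] b ⇒ ∅  — Q cannot continue

bb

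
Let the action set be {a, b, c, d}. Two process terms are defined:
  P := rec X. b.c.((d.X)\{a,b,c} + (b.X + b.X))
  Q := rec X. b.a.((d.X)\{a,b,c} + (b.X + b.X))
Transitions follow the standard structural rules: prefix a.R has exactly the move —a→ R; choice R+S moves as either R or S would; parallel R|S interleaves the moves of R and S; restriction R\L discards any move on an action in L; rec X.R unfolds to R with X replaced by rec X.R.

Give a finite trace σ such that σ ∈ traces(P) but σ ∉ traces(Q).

P's transition system — 4 states:
  m0 = rec X. b.c.((d.X)\{a,b,c} + (b.X + b.X)) | =b=> m1
  m1 = c.((d.(rec X. b.c.((d.X)\{a,b,c} + (b.X + b.X))))\{a,b,c} + (b.(rec X. b.c.((d.X)\{a,b,c} + (b.X + b.X))) + b.(rec X. b.c.((d.X)\{a,b,c} + (b.X + b.X))))) | =c=> m2
  m2 = (d.(rec X. b.c.((d.X)\{a,b,c} + (b.X + b.X))))\{a,b,c} + (b.(rec X. b.c.((d.X)\{a,b,c} + (b.X + b.X))) + b.(rec X. b.c.((d.X)\{a,b,c} + (b.X + b.X)))) | =b=> m0, =d=> m3
  m3 = (rec X. b.c.((d.X)\{a,b,c} + (b.X + b.X)))\{a,b,c} | ∅
Q's transition system — 4 states:
  n0 = rec X. b.a.((d.X)\{a,b,c} + (b.X + b.X)) | =b=> n1
  n1 = a.((d.(rec X. b.a.((d.X)\{a,b,c} + (b.X + b.X))))\{a,b,c} + (b.(rec X. b.a.((d.X)\{a,b,c} + (b.X + b.X))) + b.(rec X. b.a.((d.X)\{a,b,c} + (b.X + b.X))))) | =a=> n2
  n2 = (d.(rec X. b.a.((d.X)\{a,b,c} + (b.X + b.X))))\{a,b,c} + (b.(rec X. b.a.((d.X)\{a,b,c} + (b.X + b.X))) + b.(rec X. b.a.((d.X)\{a,b,c} + (b.X + b.X)))) | =b=> n0, =d=> n3
  n3 = (rec X. b.a.((d.X)\{a,b,c} + (b.X + b.X)))\{a,b,c} | ∅
Trace ⟨bc⟩ through P, begin at {m0}:
  step 1 (b): {m1}
  step 2 (c): {m2}
  P completes σ.
Trace ⟨bc⟩ through Q, begin at {n0}:
  step 1 (b): {n1}
  step 2 (c): no successor for Q

bc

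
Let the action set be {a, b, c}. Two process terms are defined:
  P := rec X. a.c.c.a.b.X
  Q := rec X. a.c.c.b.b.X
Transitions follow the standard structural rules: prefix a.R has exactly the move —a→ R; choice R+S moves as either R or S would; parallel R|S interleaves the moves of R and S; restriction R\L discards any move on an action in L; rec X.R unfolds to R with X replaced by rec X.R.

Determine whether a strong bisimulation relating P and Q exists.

Reachable graph of P (5 states):
  u0 = rec X. a.c.c.a.b.X | =a=> u1
  u1 = c.c.a.b.(rec X. a.c.c.a.b.X) | =c=> u2
  u2 = c.a.b.(rec X. a.c.c.a.b.X) | =c=> u3
  u3 = a.b.(rec X. a.c.c.a.b.X) | =a=> u4
  u4 = b.(rec X. a.c.c.a.b.X) | =b=> u0
Reachable graph of Q (5 states):
  v0 = rec X. a.c.c.b.b.X | =a=> v1
  v1 = c.c.b.b.(rec X. a.c.c.b.b.X) | =c=> v2
  v2 = c.b.b.(rec X. a.c.c.b.b.X) | =c=> v3
  v3 = b.b.(rec X. a.c.c.b.b.X) | =b=> v4
  v4 = b.(rec X. a.c.c.b.b.X) | =b=> v0
Coarsest stable partition (strong bisimilarity classes):
  B0 = {u0}
  B1 = {u1}
  B2 = {u2}
  B3 = {u3}
  B4 = {u4}
  B5 = {v0}
  B6 = {v1}
  B7 = {v2}
  B8 = {v3}
  B9 = {v4}
u0 ∈ B0, v0 ∈ B5 → different blocks

P ≁ Q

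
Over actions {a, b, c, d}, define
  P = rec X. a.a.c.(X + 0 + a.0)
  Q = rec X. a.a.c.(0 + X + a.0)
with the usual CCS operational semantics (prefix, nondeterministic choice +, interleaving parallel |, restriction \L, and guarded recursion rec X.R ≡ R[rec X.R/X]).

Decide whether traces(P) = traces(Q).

YES

Reachable graph of P (5 states):
  p0 = rec X. a.a.c.(X + 0 + a.0) has moves —a→ p1
  p1 = a.c.((rec X. a.a.c.(X + 0 + a.0)) + 0 + a.0) has moves —a→ p2
  p2 = c.((rec X. a.a.c.(X + 0 + a.0)) + 0 + a.0) has moves —c→ p3
  p3 = (rec X. a.a.c.(X + 0 + a.0)) + 0 + a.0 has moves —a→ p1, —a→ p4
  p4 = 0 has moves ∅
Reachable graph of Q (5 states):
  q0 = rec X. a.a.c.(0 + X + a.0) has moves —a→ q1
  q1 = a.c.(0 + (rec X. a.a.c.(0 + X + a.0)) + a.0) has moves —a→ q2
  q2 = c.(0 + (rec X. a.a.c.(0 + X + a.0)) + a.0) has moves —c→ q3
  q3 = 0 + (rec X. a.a.c.(0 + X + a.0)) + a.0 has moves —a→ q1, —a→ q4
  q4 = 0 has moves ∅
Partition-refinement fixed point:
  B0 = {p0, q0}
  B1 = {p1, q1}
  B2 = {p2, q2}
  B3 = {p3, q3}
  B4 = {p4, q4}
p0 ∈ B0, q0 ∈ B0 → same block
Bisimilar ⇒ trace-equivalent.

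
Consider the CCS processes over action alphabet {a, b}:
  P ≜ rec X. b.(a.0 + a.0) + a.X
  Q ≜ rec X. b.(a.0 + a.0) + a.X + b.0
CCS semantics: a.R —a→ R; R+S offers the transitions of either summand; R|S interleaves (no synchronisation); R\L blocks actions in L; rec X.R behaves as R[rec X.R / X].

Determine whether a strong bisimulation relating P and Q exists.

LTS(P): 3 reachable states
  m0 = rec X. b.(a.0 + a.0) + a.X has moves —a→ m0, —b→ m1
  m1 = a.0 + a.0 has moves —a→ m2
  m2 = 0 has moves stopped
LTS(Q): 3 reachable states
  n0 = rec X. b.(a.0 + a.0) + a.X + b.0 has moves —a→ n0, —b→ n1, —b→ n2
  n1 = 0 has moves stopped
  n2 = a.0 + a.0 has moves —a→ n1
Coarsest stable partition (strong bisimilarity classes):
  B0 = {m0}
  B1 = {m1, n2}
  B2 = {m2, n1}
  B3 = {n0}
m0 ∈ B0, n0 ∈ B3 → different blocks

P ≁ Q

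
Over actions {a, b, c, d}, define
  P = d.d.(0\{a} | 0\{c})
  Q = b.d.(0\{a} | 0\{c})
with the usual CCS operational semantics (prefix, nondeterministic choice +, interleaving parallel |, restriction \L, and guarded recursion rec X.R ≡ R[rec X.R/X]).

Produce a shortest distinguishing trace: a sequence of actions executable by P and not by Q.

Reachable graph of P (3 states):
  s0 = d.d.(0\{a} | 0\{c}) :: -d-> s1
  s1 = d.(0\{a} | 0\{c}) :: -d-> s2
  s2 = 0\{a} | 0\{c} :: ·
Reachable graph of Q (3 states):
  t0 = b.d.(0\{a} | 0\{c}) :: -b-> t1
  t1 = d.(0\{a} | 0\{c}) :: -d-> t2
  t2 = 0\{a} | 0\{c} :: ·
Executing d from P (initial set {s0}):
  after d @ step 1: {s1}
  ✓ P
Executing d from Q (initial set {t0}):
  after d @ step 1: ∅  — Q cannot continue

d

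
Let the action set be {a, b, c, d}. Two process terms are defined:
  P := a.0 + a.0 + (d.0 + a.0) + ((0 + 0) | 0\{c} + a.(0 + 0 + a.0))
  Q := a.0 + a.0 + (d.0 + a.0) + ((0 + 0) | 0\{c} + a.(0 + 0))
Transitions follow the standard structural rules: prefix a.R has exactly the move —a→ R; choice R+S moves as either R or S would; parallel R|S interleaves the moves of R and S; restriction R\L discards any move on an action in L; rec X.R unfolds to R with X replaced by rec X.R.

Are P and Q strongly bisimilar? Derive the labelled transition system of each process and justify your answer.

LTS(P): 3 reachable states
  m0 = a.0 + a.0 + (d.0 + a.0) + ((0 + 0) | 0\{c} + a.(0 + 0 + a.0)) :: —a→ m1, —a→ m2, —d→ m1
  m1 = 0 :: ∅
  m2 = 0 + 0 + a.0 :: —a→ m1
LTS(Q): 3 reachable states
  n0 = a.0 + a.0 + (d.0 + a.0) + ((0 + 0) | 0\{c} + a.(0 + 0)) :: —a→ n1, —a→ n2, —d→ n1
  n1 = 0 :: ∅
  n2 = 0 + 0 :: ∅
Partition-refinement fixed point:
  B0 = {m0}
  B1 = {m1, n1, n2}
  B2 = {m2}
  B3 = {n0}
m0 ∈ B0, n0 ∈ B3 → different blocks

P ≁ Q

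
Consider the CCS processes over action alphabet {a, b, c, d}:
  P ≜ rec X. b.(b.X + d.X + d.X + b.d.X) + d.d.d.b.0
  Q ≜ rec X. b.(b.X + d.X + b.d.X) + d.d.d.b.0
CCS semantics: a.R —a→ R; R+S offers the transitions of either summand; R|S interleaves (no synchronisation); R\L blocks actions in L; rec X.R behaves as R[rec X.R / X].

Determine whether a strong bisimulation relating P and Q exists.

P ~ Q

Reachable graph of P (7 states):
  m0 = rec X. b.(b.X + d.X + d.X + b.d.X) + d.d.d.b.0 ⊢ ··b··> m1, ··d··> m2
  m1 = b.(rec X. b.(b.X + d.X + d.X + b.d.X) + d.d.d.b.0) + d.(rec X. b.(b.X + d.X + d.X + b.d.X) + d.d.d.b.0) + d.(rec X. b.(b.X + d.X + d.X + b.d.X) + d.d.d.b.0) + b.d.(rec X. b.(b.X + d.X + d.X + b.d.X) + d.d.d.b.0) ⊢ ··b··> m0, ··b··> m3, ··d··> m0
  m2 = d.d.b.0 ⊢ ··d··> m4
  m3 = d.(rec X. b.(b.X + d.X + d.X + b.d.X) + d.d.d.b.0) ⊢ ··d··> m0
  m4 = d.b.0 ⊢ ··d··> m5
  m5 = b.0 ⊢ ··b··> m6
  m6 = 0 ⊢ (no moves)
Reachable graph of Q (7 states):
  n0 = rec X. b.(b.X + d.X + b.d.X) + d.d.d.b.0 ⊢ ··b··> n1, ··d··> n2
  n1 = b.(rec X. b.(b.X + d.X + b.d.X) + d.d.d.b.0) + d.(rec X. b.(b.X + d.X + b.d.X) + d.d.d.b.0) + b.d.(rec X. b.(b.X + d.X + b.d.X) + d.d.d.b.0) ⊢ ··b··> n0, ··b··> n3, ··d··> n0
  n2 = d.d.b.0 ⊢ ··d··> n4
  n3 = d.(rec X. b.(b.X + d.X + b.d.X) + d.d.d.b.0) ⊢ ··d··> n0
  n4 = d.b.0 ⊢ ··d··> n5
  n5 = b.0 ⊢ ··b··> n6
  n6 = 0 ⊢ (no moves)
Coarsest stable partition (strong bisimilarity classes):
  B0 = {m0, n0}
  B1 = {m2, n2}
  B2 = {m4, n4}
  B3 = {m5, n5}
  B4 = {m6, n6}
  B5 = {m1, n1}
  B6 = {m3, n3}
m0 ∈ B0, n0 ∈ B0 → same block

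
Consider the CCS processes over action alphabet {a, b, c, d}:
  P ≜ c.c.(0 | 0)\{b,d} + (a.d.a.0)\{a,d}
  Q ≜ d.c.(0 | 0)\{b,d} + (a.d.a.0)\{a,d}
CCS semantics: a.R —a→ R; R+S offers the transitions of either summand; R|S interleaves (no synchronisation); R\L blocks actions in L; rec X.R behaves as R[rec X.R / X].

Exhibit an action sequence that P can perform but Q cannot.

c

Reachable graph of P (3 states):
  p0 = c.c.(0 | 0)\{b,d} + (a.d.a.0)\{a,d} → —c→ p1
  p1 = c.(0 | 0)\{b,d} → —c→ p2
  p2 = (0 | 0)\{b,d} → (no moves)
Reachable graph of Q (3 states):
  q0 = d.c.(0 | 0)\{b,d} + (a.d.a.0)\{a,d} → —d→ q1
  q1 = c.(0 | 0)\{b,d} → —c→ q2
  q2 = (0 | 0)\{b,d} → (no moves)
Executing c from P (initial set {p0}):
  after c @ step 1: {p1}
  ✓ P
Executing c from Q (initial set {q0}):
  after c @ step 1: no successor for Q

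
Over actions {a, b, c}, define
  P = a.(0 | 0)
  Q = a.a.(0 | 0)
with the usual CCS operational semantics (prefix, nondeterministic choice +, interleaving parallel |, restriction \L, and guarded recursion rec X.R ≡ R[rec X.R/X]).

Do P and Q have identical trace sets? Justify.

Reachable graph of P (2 states):
  p0 = a.(0 | 0) | --a--▸ p1
  p1 = 0 | 0 | ∅
Reachable graph of Q (3 states):
  q0 = a.a.(0 | 0) | --a--▸ q1
  q1 = a.(0 | 0) | --a--▸ q2
  q2 = 0 | 0 | ∅
Trace ⟨aa⟩ through Q, begin at {q0}:
  [1] a ⇒ {q1}
  [2] a ⇒ {q2}
  — Q admits the full trace.
Trace ⟨aa⟩ through P, begin at {p0}:
  [1] a ⇒ {p1}
  [2] a ⇒ no successor for P

traces(P) ≠ traces(Q) — witness ⟨aa⟩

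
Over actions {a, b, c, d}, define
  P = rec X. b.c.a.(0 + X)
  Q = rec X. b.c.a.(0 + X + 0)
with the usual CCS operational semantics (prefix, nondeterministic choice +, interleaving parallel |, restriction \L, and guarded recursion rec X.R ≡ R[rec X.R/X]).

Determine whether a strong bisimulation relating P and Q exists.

Reachable graph of P (4 states):
  s0 = rec X. b.c.a.(0 + X) has moves ··b··> s1
  s1 = c.a.(0 + (rec X. b.c.a.(0 + X))) has moves ··c··> s2
  s2 = a.(0 + (rec X. b.c.a.(0 + X))) has moves ··a··> s3
  s3 = 0 + (rec X. b.c.a.(0 + X)) has moves ··b··> s1
Reachable graph of Q (4 states):
  t0 = rec X. b.c.a.(0 + X + 0) has moves ··b··> t1
  t1 = c.a.(0 + (rec X. b.c.a.(0 + X + 0)) + 0) has moves ··c··> t2
  t2 = a.(0 + (rec X. b.c.a.(0 + X + 0)) + 0) has moves ··a··> t3
  t3 = 0 + (rec X. b.c.a.(0 + X + 0)) + 0 has moves ··b··> t1
Partition-refinement fixed point:
  B0 = {s0, s3, t0, t3}
  B1 = {s1, t1}
  B2 = {s2, t2}
s0 ∈ B0, t0 ∈ B0 → same block

YES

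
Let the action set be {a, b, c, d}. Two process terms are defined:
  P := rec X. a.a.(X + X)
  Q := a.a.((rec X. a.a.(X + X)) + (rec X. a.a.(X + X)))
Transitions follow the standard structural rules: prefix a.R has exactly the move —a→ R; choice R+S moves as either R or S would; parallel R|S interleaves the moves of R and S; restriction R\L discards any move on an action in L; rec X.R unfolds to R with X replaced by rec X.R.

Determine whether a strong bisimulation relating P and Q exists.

LTS(P): 3 reachable states
  m0 = rec X. a.a.(X + X) has moves -a-> m1
  m1 = a.((rec X. a.a.(X + X)) + (rec X. a.a.(X + X))) has moves -a-> m2
  m2 = (rec X. a.a.(X + X)) + (rec X. a.a.(X + X)) has moves -a-> m1
LTS(Q): 3 reachable states
  n0 = a.a.((rec X. a.a.(X + X)) + (rec X. a.a.(X + X))) has moves -a-> n1
  n1 = a.((rec X. a.a.(X + X)) + (rec X. a.a.(X + X))) has moves -a-> n2
  n2 = (rec X. a.a.(X + X)) + (rec X. a.a.(X + X)) has moves -a-> n1
Partition-refinement fixed point:
  B0 = {m0, m1, m2, n0, n1, n2}
m0 ∈ B0, n0 ∈ B0 → same block

bisimilar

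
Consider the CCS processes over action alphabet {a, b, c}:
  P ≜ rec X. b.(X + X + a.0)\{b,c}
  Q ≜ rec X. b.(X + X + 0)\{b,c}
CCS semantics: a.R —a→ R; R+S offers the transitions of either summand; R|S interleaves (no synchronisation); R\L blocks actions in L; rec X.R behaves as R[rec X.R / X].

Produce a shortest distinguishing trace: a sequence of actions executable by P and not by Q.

ba

LTS(P): 3 reachable states
  p0 = rec X. b.(X + X + a.0)\{b,c} → ··b··> p1
  p1 = ((rec X. b.(X + X + a.0)\{b,c}) + (rec X. b.(X + X + a.0)\{b,c}) + a.0)\{b,c} → ··a··> p2
  p2 = 0\{b,c} → deadlocked
LTS(Q): 2 reachable states
  q0 = rec X. b.(X + X + 0)\{b,c} → ··b··> q1
  q1 = ((rec X. b.(X + X + 0)\{b,c}) + (rec X. b.(X + X + 0)\{b,c}) + 0)\{b,c} → deadlocked
Executing ba from P (initial set {p0}):
  [1] b ⇒ {p1}
  [2] a ⇒ {p2}
  ✓ P
Executing ba from Q (initial set {q0}):
  [1] b ⇒ {q1}
  [2] a ⇒ ∅ (Q stuck)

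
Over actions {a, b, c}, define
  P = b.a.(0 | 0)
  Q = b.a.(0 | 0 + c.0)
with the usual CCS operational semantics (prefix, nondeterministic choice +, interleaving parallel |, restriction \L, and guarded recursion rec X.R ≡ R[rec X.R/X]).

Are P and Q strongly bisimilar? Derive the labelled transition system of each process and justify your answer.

Reachable graph of P (3 states):
  p0 = b.a.(0 | 0) | —b→ p1
  p1 = a.(0 | 0) | —a→ p2
  p2 = 0 | 0 | (no moves)
Reachable graph of Q (4 states):
  q0 = b.a.(0 | 0 + c.0) | —b→ q1
  q1 = a.(0 | 0 + c.0) | —a→ q2
  q2 = 0 | 0 + c.0 | —c→ q3
  q3 = 0 | (no moves)
Coarsest stable partition (strong bisimilarity classes):
  B0 = {p0}
  B1 = {p1}
  B2 = {p2, q3}
  B3 = {q0}
  B4 = {q1}
  B5 = {q2}
p0 ∈ B0, q0 ∈ B3 → different blocks

P ≁ Q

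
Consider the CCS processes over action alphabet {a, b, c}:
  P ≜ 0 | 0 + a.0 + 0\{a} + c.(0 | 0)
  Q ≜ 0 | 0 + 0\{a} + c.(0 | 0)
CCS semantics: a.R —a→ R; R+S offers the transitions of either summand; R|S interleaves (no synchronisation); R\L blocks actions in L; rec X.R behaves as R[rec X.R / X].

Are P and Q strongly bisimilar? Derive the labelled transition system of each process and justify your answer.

NO

P's transition system — 3 states:
  p0 = 0 | 0 + a.0 + 0\{a} + c.(0 | 0) | --a--▸ p1, --c--▸ p2
  p1 = 0 | ∅
  p2 = 0 | 0 | ∅
Q's transition system — 2 states:
  q0 = 0 | 0 + 0\{a} + c.(0 | 0) | --c--▸ q1
  q1 = 0 | 0 | ∅
Coarsest stable partition (strong bisimilarity classes):
  B0 = {p0}
  B1 = {p1, p2, q1}
  B2 = {q0}
p0 ∈ B0, q0 ∈ B2 → different blocks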